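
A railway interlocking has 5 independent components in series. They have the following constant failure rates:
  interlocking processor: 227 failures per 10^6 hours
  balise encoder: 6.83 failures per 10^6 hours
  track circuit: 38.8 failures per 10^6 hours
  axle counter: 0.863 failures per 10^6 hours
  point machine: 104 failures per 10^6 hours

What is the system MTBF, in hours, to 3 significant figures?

Series of exponential components: λ_sys = Σ λ_i
λ_sys = 0.000227 + 0.00000683 + 0.0000388 + 0.000000863 + 0.000104 = 3.7749e-04 /h
MTBF = 1 / λ_sys = 2650 h

2650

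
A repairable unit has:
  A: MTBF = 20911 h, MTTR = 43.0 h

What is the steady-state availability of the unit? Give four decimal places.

A(A) = MTBF/(MTBF+MTTR) = 20911/(20911+43.0) = 0.9979

0.9979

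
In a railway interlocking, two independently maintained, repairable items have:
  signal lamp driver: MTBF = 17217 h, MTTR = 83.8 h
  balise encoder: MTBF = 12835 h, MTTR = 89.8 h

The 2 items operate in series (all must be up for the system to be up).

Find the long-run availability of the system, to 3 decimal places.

0.988

A(signal lamp driver) = MTBF/(MTBF+MTTR) = 17217/(17217+83.8) = 0.995156
A(balise encoder) = MTBF/(MTBF+MTTR) = 12835/(12835+89.8) = 0.993052
Series availability: 0.995156 × 0.993052 = 0.988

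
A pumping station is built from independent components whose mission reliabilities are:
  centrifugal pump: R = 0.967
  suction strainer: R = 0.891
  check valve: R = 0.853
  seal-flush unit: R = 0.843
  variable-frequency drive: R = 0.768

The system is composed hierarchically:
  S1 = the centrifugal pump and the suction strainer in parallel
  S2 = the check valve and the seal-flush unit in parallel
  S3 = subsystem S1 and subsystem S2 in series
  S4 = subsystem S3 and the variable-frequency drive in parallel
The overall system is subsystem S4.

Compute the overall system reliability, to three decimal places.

0.994

Parallel (centrifugal pump and suction strainer): 1 − (1 − 0.96700)(1 − 0.89100) = 0.99640
Parallel (check valve and seal-flush unit): 1 − (1 − 0.85300)(1 − 0.84300) = 0.97692
Series ([0.99640] and [0.97692]): 0.99640 × 0.97692 = 0.97340
Parallel ([0.97340] and variable-frequency drive): 1 − (1 − 0.97340)(1 − 0.76800) = 0.994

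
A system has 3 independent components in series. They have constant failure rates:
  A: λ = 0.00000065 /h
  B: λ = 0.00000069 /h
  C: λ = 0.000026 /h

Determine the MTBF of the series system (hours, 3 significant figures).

Series of exponential components: λ_sys = Σ λ_i
λ_sys = 0.00000065 + 0.00000069 + 0.000026 = 2.7340e-05 /h
MTBF = 1 / λ_sys = 36600 h

36600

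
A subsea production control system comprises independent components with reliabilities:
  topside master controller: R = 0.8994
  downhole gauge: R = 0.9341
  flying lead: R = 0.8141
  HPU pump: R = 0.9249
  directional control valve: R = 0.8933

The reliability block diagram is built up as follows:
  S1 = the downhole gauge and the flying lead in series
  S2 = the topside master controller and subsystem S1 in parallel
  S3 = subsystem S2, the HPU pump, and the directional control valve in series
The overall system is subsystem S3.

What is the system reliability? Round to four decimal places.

0.8063

Series (downhole gauge and flying lead): 0.934100 × 0.814100 = 0.760451
Parallel (topside master controller and [0.760451]): 1 − (1 − 0.899400)(1 − 0.760451) = 0.975901
Series ([0.975901], HPU pump, and directional control valve): 0.975901 × 0.924900 × 0.893300 = 0.8063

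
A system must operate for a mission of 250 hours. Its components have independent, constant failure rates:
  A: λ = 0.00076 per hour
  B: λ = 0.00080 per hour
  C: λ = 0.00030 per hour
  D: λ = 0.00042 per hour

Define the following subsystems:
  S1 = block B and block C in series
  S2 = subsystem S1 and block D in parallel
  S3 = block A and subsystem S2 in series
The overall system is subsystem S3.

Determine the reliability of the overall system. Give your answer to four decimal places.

0.8071

R(A) = exp(−0.00076 × 250) = 0.826959
R(B) = exp(−0.00080 × 250) = 0.818731
R(C) = exp(−0.00030 × 250) = 0.927743
R(D) = exp(−0.00042 × 250) = 0.900325
Series (B and C): 0.818731 × 0.927743 = 0.759572
Parallel ([0.759572] and D): 1 − (1 − 0.759572)(1 − 0.900325) = 0.976035
Series (A and [0.976035]): 0.826959 × 0.976035 = 0.8071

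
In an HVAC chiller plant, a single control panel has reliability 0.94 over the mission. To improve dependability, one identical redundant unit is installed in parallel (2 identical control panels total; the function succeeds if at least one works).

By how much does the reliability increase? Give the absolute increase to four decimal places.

0.0564

R_before = 0.94
R_after = 1 − (1 − 0.94)^2 = 0.9964
ΔR = 0.9964 − 0.94 = 0.0564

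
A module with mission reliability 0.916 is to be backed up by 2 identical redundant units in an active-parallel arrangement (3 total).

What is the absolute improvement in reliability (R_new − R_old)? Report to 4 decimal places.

R_before = 0.916
R_after = 1 − (1 − 0.916)^3 = 0.9994
ΔR = 0.9994 − 0.916 = 0.0834

0.0834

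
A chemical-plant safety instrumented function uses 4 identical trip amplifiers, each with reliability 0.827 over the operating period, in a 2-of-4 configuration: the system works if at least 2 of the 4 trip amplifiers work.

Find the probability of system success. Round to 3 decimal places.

R = Σ_{i=2}^{4} C(4,i) p^i (1−p)^{4−i} with p = 0.827
C(4,2)·0.827^2·0.173^2 = 0.12282
C(4,3)·0.827^3·0.173^1 = 0.39140
C(4,4)·0.827^4·0.173^0 = 0.46776
Sum = 0.982

0.982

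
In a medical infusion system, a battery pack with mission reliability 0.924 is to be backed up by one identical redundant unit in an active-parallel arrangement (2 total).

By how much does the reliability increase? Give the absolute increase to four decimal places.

0.0702

R_before = 0.924
R_after = 1 − (1 − 0.924)^2 = 0.9942
ΔR = 0.9942 − 0.924 = 0.0702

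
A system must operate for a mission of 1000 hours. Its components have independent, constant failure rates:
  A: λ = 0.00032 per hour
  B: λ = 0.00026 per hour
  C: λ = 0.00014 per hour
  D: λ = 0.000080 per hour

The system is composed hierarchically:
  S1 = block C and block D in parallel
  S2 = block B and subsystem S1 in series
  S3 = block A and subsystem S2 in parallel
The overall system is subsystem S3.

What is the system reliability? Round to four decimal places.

R(A) = exp(−0.00032 × 1000) = 0.726149
R(B) = exp(−0.00026 × 1000) = 0.771052
R(C) = exp(−0.00014 × 1000) = 0.869358
R(D) = exp(−0.000080 × 1000) = 0.923116
Parallel (C and D): 1 − (1 − 0.869358)(1 − 0.923116) = 0.989956
Series (B and [0.989956]): 0.771052 × 0.989956 = 0.763308
Parallel (A and [0.763308]): 1 − (1 − 0.726149)(1 − 0.763308) = 0.9352

0.9352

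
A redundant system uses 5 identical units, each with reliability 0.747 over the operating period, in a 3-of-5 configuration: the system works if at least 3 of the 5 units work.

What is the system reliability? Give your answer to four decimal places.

0.8933

R = Σ_{i=3}^{5} C(5,i) p^i (1−p)^{5−i} with p = 0.747
C(5,3)·0.747^3·0.253^2 = 0.266810
C(5,4)·0.747^4·0.253^1 = 0.393888
C(5,5)·0.747^5·0.253^0 = 0.232596
Sum = 0.8933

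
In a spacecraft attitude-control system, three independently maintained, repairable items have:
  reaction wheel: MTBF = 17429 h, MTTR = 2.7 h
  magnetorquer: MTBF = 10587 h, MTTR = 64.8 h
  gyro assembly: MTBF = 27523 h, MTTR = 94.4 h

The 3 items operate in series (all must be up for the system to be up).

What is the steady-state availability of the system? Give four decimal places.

0.9904

A(reaction wheel) = MTBF/(MTBF+MTTR) = 17429/(17429+2.7) = 0.999845
A(magnetorquer) = MTBF/(MTBF+MTTR) = 10587/(10587+64.8) = 0.993917
A(gyro assembly) = MTBF/(MTBF+MTTR) = 27523/(27523+94.4) = 0.996582
Series availability: 0.999845 × 0.993917 × 0.996582 = 0.9904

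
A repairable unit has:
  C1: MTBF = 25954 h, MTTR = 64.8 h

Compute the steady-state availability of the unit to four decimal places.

0.9975

A(C1) = MTBF/(MTBF+MTTR) = 25954/(25954+64.8) = 0.9975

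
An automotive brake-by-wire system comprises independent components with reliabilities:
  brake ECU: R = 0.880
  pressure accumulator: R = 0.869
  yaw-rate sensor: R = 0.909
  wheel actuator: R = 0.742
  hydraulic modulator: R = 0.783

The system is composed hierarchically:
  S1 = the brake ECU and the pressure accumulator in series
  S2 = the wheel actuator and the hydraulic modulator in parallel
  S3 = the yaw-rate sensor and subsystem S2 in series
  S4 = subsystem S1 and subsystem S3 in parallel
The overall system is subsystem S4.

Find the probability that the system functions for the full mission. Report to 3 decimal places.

0.967

Series (brake ECU and pressure accumulator): 0.88000 × 0.86900 = 0.76472
Parallel (wheel actuator and hydraulic modulator): 1 − (1 − 0.74200)(1 − 0.78300) = 0.94401
Series (yaw-rate sensor and [0.94401]): 0.90900 × 0.94401 = 0.85811
Parallel ([0.76472] and [0.85811]): 1 − (1 − 0.76472)(1 − 0.85811) = 0.967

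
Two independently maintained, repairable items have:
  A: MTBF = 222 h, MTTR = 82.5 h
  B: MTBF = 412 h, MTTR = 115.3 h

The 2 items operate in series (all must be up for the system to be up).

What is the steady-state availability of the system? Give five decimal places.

A(A) = MTBF/(MTBF+MTTR) = 222/(222+82.5) = 0.729064
A(B) = MTBF/(MTBF+MTTR) = 412/(412+115.3) = 0.781339
Series availability: 0.729064 × 0.781339 = 0.56965

0.56965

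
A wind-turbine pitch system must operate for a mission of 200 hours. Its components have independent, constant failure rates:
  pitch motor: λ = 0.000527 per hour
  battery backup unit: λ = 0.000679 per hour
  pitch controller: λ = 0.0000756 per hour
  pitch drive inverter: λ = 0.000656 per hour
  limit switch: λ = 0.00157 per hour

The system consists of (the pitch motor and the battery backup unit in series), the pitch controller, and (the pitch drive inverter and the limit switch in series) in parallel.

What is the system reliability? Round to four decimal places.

R(pitch motor) = exp(−0.000527 × 200) = 0.899964
R(battery backup unit) = exp(−0.000679 × 200) = 0.873017
R(pitch controller) = exp(−0.0000756 × 200) = 0.984994
R(pitch drive inverter) = exp(−0.000656 × 200) = 0.877042
R(limit switch) = exp(−0.00157 × 200) = 0.730519
Series (pitch motor and battery backup unit): 0.899964 × 0.873017 = 0.785684
Series (pitch drive inverter and limit switch): 0.877042 × 0.730519 = 0.640696
Parallel ([0.785684], pitch controller, and [0.640696]): 1 − (1 − 0.785684)(1 − 0.984994)(1 − 0.640696) = 0.9988

0.9988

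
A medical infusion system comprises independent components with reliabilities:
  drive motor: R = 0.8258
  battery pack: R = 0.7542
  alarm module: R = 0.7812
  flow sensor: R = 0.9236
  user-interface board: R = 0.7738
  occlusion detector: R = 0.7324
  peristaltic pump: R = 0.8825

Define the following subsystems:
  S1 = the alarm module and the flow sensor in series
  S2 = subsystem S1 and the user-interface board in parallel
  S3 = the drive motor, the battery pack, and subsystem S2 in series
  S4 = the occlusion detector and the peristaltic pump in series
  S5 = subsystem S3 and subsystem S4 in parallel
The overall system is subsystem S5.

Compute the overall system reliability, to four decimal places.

Series (alarm module and flow sensor): 0.781200 × 0.923600 = 0.721516
Parallel ([0.721516] and user-interface board): 1 − (1 − 0.721516)(1 − 0.773800) = 0.937007
Series (drive motor, battery pack, and [0.937007]): 0.825800 × 0.754200 × 0.937007 = 0.583585
Series (occlusion detector and peristaltic pump): 0.732400 × 0.882500 = 0.646343
Parallel ([0.583585] and [0.646343]): 1 − (1 − 0.583585)(1 − 0.646343) = 0.8527

0.8527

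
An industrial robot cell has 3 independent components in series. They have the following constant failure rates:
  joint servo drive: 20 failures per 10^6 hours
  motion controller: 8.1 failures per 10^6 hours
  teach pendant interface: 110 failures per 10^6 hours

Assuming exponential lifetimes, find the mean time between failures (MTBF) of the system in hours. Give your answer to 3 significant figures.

Series of exponential components: λ_sys = Σ λ_i
λ_sys = 0.000020 + 0.0000081 + 0.00011 = 1.3810e-04 /h
MTBF = 1 / λ_sys = 7240 h

7240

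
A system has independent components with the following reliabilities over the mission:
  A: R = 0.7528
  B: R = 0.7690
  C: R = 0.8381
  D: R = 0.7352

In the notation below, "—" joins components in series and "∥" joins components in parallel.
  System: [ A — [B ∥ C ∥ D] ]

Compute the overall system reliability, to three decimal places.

Parallel (B, C, and D): 1 − (1 − 0.76900)(1 − 0.83810)(1 − 0.73520) = 0.99010
Series (A and [0.99010]): 0.75280 × 0.99010 = 0.745

0.745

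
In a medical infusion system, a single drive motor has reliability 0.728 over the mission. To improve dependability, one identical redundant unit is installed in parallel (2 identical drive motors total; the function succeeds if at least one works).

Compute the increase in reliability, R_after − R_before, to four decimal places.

0.1980

R_before = 0.728
R_after = 1 − (1 − 0.728)^2 = 0.9260
ΔR = 0.9260 − 0.728 = 0.1980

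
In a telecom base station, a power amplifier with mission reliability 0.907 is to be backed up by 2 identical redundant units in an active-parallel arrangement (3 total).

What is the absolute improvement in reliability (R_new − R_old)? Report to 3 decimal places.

0.092

R_before = 0.907
R_after = 1 − (1 − 0.907)^3 = 0.999
ΔR = 0.999 − 0.907 = 0.092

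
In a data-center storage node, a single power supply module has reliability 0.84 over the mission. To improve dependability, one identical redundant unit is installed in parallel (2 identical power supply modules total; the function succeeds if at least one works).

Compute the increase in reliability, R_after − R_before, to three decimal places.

0.134

R_before = 0.84
R_after = 1 − (1 − 0.84)^2 = 0.974
ΔR = 0.974 − 0.84 = 0.134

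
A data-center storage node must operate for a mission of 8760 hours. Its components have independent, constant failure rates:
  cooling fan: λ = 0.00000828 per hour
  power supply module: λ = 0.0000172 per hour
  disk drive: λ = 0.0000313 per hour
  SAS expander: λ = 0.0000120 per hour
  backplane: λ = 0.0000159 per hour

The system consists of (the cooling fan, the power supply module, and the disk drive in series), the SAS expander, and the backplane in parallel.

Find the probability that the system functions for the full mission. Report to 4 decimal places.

R(cooling fan) = exp(−0.00000828 × 8760) = 0.930035
R(power supply module) = exp(−0.0000172 × 8760) = 0.860130
R(disk drive) = exp(−0.0000313 × 8760) = 0.760189
R(SAS expander) = exp(−0.0000120 × 8760) = 0.900216
R(backplane) = exp(−0.0000159 × 8760) = 0.869981
Series (cooling fan, power supply module, and disk drive): 0.930035 × 0.860130 × 0.760189 = 0.608114
Parallel ([0.608114], SAS expander, and backplane): 1 − (1 − 0.608114)(1 − 0.900216)(1 − 0.869981) = 0.9949

0.9949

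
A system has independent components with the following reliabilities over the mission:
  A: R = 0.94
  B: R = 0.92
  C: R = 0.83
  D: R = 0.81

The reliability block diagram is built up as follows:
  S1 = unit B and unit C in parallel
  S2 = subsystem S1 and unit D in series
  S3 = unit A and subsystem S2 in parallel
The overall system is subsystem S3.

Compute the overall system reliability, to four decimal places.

Parallel (B and C): 1 − (1 − 0.920000)(1 − 0.830000) = 0.986400
Series ([0.986400] and D): 0.986400 × 0.810000 = 0.798984
Parallel (A and [0.798984]): 1 − (1 − 0.940000)(1 − 0.798984) = 0.9879

0.9879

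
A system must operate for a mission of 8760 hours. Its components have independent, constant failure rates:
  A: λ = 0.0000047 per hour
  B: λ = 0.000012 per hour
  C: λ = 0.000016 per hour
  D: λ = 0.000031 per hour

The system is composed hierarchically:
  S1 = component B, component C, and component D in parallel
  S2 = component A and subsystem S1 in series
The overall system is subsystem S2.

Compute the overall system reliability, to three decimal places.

0.957

R(A) = exp(−0.0000047 × 8760) = 0.95966
R(B) = exp(−0.000012 × 8760) = 0.90022
R(C) = exp(−0.000016 × 8760) = 0.86922
R(D) = exp(−0.000031 × 8760) = 0.76219
Parallel (B, C, and D): 1 − (1 − 0.90022)(1 − 0.86922)(1 − 0.76219) = 0.99690
Series (A and [0.99690]): 0.95966 × 0.99690 = 0.957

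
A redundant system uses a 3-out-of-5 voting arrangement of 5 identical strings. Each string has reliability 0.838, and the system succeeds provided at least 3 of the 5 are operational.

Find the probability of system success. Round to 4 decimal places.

R = Σ_{i=3}^{5} C(5,i) p^i (1−p)^{5−i} with p = 0.838
C(5,3)·0.838^3·0.162^2 = 0.154441
C(5,4)·0.838^4·0.162^1 = 0.399449
C(5,5)·0.838^5·0.162^0 = 0.413257
Sum = 0.9671

0.9671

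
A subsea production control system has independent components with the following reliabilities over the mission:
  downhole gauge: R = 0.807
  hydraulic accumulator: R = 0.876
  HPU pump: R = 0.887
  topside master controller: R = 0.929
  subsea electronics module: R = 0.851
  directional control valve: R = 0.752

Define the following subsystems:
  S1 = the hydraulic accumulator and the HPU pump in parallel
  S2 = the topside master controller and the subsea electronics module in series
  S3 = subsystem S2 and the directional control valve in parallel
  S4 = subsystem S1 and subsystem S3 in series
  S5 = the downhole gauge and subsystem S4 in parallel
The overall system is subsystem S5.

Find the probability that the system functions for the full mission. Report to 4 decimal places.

0.9874

Parallel (hydraulic accumulator and HPU pump): 1 − (1 − 0.876000)(1 − 0.887000) = 0.985988
Series (topside master controller and subsea electronics module): 0.929000 × 0.851000 = 0.790579
Parallel ([0.790579] and directional control valve): 1 − (1 − 0.790579)(1 − 0.752000) = 0.948064
Series ([0.985988] and [0.948064]): 0.985988 × 0.948064 = 0.934780
Parallel (downhole gauge and [0.934780]): 1 − (1 − 0.807000)(1 − 0.934780) = 0.9874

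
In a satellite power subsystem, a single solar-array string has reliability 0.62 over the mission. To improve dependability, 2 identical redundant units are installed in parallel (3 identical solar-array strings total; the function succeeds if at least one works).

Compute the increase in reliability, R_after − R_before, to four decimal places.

0.3251

R_before = 0.62
R_after = 1 − (1 − 0.62)^3 = 0.9451
ΔR = 0.9451 − 0.62 = 0.3251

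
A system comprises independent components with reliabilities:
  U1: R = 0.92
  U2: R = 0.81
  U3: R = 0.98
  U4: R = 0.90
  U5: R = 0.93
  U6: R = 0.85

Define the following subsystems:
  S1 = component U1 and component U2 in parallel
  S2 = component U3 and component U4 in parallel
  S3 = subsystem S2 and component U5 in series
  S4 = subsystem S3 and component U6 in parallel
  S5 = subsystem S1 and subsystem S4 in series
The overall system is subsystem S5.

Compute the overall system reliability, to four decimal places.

Parallel (U1 and U2): 1 − (1 − 0.920000)(1 − 0.810000) = 0.984800
Parallel (U3 and U4): 1 − (1 − 0.980000)(1 − 0.900000) = 0.998000
Series ([0.998000] and U5): 0.998000 × 0.930000 = 0.928140
Parallel ([0.928140] and U6): 1 − (1 − 0.928140)(1 − 0.850000) = 0.989221
Series ([0.984800] and [0.989221]): 0.984800 × 0.989221 = 0.9742

0.9742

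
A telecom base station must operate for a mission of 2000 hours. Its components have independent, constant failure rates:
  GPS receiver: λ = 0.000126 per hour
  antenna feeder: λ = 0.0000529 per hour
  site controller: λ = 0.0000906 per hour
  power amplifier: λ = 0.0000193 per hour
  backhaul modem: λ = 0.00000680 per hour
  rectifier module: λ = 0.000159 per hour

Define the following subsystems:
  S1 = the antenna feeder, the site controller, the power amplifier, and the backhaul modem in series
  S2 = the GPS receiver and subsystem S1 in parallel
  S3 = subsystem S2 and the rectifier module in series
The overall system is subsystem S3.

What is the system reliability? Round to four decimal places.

0.6810

R(GPS receiver) = exp(−0.000126 × 2000) = 0.777245
R(antenna feeder) = exp(−0.0000529 × 2000) = 0.899605
R(site controller) = exp(−0.0000906 × 2000) = 0.834268
R(power amplifier) = exp(−0.0000193 × 2000) = 0.962135
R(backhaul modem) = exp(−0.00000680 × 2000) = 0.986492
R(rectifier module) = exp(−0.000159 × 2000) = 0.727603
Series (antenna feeder, site controller, power amplifier, and backhaul modem): 0.899605 × 0.834268 × 0.962135 × 0.986492 = 0.712340
Parallel (GPS receiver and [0.712340]): 1 − (1 − 0.777245)(1 − 0.712340) = 0.935922
Series ([0.935922] and rectifier module): 0.935922 × 0.727603 = 0.6810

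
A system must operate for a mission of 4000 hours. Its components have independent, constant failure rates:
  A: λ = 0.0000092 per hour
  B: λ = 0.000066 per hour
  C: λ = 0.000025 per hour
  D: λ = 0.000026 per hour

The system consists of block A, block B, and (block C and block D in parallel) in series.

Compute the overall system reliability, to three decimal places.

R(A) = exp(−0.0000092 × 4000) = 0.96387
R(B) = exp(−0.000066 × 4000) = 0.76797
R(C) = exp(−0.000025 × 4000) = 0.90484
R(D) = exp(−0.000026 × 4000) = 0.90123
Parallel (C and D): 1 − (1 − 0.90484)(1 − 0.90123) = 0.99060
Series (A, B, and [0.99060]): 0.96387 × 0.76797 × 0.99060 = 0.733

0.733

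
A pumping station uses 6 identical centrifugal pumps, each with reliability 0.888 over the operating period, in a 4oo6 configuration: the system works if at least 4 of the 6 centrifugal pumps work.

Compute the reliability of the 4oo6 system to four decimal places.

0.9784

R = Σ_{i=4}^{6} C(6,i) p^i (1−p)^{6−i} with p = 0.888
C(6,4)·0.888^4·0.112^2 = 0.116998
C(6,5)·0.888^5·0.112^1 = 0.371051
C(6,6)·0.888^6·0.112^0 = 0.490318
Sum = 0.9784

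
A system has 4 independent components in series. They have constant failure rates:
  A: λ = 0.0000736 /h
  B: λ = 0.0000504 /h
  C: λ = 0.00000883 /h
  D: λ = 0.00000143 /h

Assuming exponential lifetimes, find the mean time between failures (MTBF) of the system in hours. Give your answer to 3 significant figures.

Series of exponential components: λ_sys = Σ λ_i
λ_sys = 0.0000736 + 0.0000504 + 0.00000883 + 0.00000143 = 1.3426e-04 /h
MTBF = 1 / λ_sys = 7450 h

7450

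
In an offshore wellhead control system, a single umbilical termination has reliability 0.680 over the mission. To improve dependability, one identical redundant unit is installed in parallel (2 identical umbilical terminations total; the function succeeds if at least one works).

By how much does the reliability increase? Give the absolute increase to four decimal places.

0.2176

R_before = 0.680
R_after = 1 − (1 − 0.680)^2 = 0.8976
ΔR = 0.8976 − 0.680 = 0.2176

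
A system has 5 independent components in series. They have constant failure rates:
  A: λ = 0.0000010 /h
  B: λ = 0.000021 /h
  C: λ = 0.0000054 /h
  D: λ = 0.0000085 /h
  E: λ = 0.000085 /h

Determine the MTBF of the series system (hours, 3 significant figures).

8270

Series of exponential components: λ_sys = Σ λ_i
λ_sys = 0.0000010 + 0.000021 + 0.0000054 + 0.0000085 + 0.000085 = 1.2090e-04 /h
MTBF = 1 / λ_sys = 8270 h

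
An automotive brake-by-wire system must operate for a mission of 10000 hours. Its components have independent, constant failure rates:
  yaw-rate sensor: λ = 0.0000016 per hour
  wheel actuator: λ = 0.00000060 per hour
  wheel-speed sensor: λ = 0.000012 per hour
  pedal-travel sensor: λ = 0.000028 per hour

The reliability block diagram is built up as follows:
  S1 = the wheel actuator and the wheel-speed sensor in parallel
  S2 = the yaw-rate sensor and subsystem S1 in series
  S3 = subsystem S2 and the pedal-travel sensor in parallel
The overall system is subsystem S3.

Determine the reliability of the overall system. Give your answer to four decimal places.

0.9960

R(yaw-rate sensor) = exp(−0.0000016 × 10000) = 0.984127
R(wheel actuator) = exp(−0.00000060 × 10000) = 0.994018
R(wheel-speed sensor) = exp(−0.000012 × 10000) = 0.886920
R(pedal-travel sensor) = exp(−0.000028 × 10000) = 0.755784
Parallel (wheel actuator and wheel-speed sensor): 1 − (1 − 0.994018)(1 − 0.886920) = 0.999324
Series (yaw-rate sensor and [0.999324]): 0.984127 × 0.999324 = 0.983462
Parallel ([0.983462] and pedal-travel sensor): 1 − (1 − 0.983462)(1 − 0.755784) = 0.9960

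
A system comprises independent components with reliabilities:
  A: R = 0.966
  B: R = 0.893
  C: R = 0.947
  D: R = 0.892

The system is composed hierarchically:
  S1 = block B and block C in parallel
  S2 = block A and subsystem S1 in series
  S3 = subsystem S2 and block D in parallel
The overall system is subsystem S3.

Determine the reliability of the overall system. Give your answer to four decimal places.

Parallel (B and C): 1 − (1 − 0.893000)(1 − 0.947000) = 0.994329
Series (A and [0.994329]): 0.966000 × 0.994329 = 0.960522
Parallel ([0.960522] and D): 1 − (1 − 0.960522)(1 − 0.892000) = 0.9957

0.9957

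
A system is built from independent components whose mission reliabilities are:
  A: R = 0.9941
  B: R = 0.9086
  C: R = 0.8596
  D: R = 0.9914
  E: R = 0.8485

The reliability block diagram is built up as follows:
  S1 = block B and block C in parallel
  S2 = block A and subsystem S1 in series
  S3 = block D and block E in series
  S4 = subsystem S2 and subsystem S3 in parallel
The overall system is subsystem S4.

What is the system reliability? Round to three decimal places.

0.997

Parallel (B and C): 1 − (1 − 0.90860)(1 − 0.85960) = 0.98717
Series (A and [0.98717]): 0.99410 × 0.98717 = 0.98135
Series (D and E): 0.99140 × 0.84850 = 0.84120
Parallel ([0.98135] and [0.84120]): 1 − (1 − 0.98135)(1 − 0.84120) = 0.997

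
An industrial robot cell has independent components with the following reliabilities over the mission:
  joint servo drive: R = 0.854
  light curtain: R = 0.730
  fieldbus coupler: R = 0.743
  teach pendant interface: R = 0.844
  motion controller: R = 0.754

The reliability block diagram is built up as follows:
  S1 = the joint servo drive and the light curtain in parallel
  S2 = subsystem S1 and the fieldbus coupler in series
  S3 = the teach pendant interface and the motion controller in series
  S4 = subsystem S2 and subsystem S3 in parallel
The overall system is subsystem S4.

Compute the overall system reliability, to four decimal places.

0.8959

Parallel (joint servo drive and light curtain): 1 − (1 − 0.854000)(1 − 0.730000) = 0.960580
Series ([0.960580] and fieldbus coupler): 0.960580 × 0.743000 = 0.713711
Series (teach pendant interface and motion controller): 0.844000 × 0.754000 = 0.636376
Parallel ([0.713711] and [0.636376]): 1 − (1 − 0.713711)(1 − 0.636376) = 0.8959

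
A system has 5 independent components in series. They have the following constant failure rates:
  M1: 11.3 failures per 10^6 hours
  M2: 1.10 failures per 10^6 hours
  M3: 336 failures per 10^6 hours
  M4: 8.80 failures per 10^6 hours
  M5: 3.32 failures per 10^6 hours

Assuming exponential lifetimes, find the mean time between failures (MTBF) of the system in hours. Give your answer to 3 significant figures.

2770

Series of exponential components: λ_sys = Σ λ_i
λ_sys = 0.0000113 + 0.00000110 + 0.000336 + 0.00000880 + 0.00000332 = 3.6052e-04 /h
MTBF = 1 / λ_sys = 2770 h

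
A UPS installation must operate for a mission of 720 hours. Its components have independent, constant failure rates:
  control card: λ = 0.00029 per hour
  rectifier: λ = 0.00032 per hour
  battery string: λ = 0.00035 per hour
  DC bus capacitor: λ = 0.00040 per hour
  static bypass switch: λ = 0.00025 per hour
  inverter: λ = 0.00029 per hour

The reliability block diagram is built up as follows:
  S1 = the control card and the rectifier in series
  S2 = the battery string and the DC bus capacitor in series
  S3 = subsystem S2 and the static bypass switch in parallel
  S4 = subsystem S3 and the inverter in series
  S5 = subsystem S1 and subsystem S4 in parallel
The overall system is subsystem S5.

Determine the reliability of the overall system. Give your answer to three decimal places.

0.913

R(control card) = exp(−0.00029 × 720) = 0.81156
R(rectifier) = exp(−0.00032 × 720) = 0.79422
R(battery string) = exp(−0.00035 × 720) = 0.77724
R(DC bus capacitor) = exp(−0.00040 × 720) = 0.74976
R(static bypass switch) = exp(−0.00025 × 720) = 0.83527
R(inverter) = exp(−0.00029 × 720) = 0.81156
Series (control card and rectifier): 0.81156 × 0.79422 = 0.64456
Series (battery string and DC bus capacitor): 0.77724 × 0.74976 = 0.58274
Parallel ([0.58274] and static bypass switch): 1 − (1 − 0.58274)(1 − 0.83527) = 0.93126
Series ([0.93126] and inverter): 0.93126 × 0.81156 = 0.75577
Parallel ([0.64456] and [0.75577]): 1 − (1 − 0.64456)(1 − 0.75577) = 0.913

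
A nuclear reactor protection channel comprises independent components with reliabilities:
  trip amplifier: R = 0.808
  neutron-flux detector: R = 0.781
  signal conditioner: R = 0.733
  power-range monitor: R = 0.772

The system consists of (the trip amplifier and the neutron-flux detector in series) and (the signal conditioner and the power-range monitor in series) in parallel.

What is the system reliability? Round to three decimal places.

0.840

Series (trip amplifier and neutron-flux detector): 0.80800 × 0.78100 = 0.63105
Series (signal conditioner and power-range monitor): 0.73300 × 0.77200 = 0.56588
Parallel ([0.63105] and [0.56588]): 1 − (1 − 0.63105)(1 − 0.56588) = 0.840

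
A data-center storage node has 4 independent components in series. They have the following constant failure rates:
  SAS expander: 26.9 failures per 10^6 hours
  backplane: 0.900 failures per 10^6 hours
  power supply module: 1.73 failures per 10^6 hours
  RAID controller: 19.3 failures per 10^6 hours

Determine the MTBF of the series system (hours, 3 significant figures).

Series of exponential components: λ_sys = Σ λ_i
λ_sys = 0.0000269 + 0.000000900 + 0.00000173 + 0.0000193 = 4.8830e-05 /h
MTBF = 1 / λ_sys = 20500 h

20500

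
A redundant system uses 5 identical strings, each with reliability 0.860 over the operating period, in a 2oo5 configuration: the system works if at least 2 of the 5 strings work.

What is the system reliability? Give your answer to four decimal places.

R = Σ_{i=2}^{5} C(5,i) p^i (1−p)^{5−i} with p = 0.860
C(5,2)·0.860^2·0.140^3 = 0.020295
C(5,3)·0.860^3·0.140^2 = 0.124667
C(5,4)·0.860^4·0.140^1 = 0.382906
C(5,5)·0.860^5·0.140^0 = 0.470427
Sum = 0.9983

0.9983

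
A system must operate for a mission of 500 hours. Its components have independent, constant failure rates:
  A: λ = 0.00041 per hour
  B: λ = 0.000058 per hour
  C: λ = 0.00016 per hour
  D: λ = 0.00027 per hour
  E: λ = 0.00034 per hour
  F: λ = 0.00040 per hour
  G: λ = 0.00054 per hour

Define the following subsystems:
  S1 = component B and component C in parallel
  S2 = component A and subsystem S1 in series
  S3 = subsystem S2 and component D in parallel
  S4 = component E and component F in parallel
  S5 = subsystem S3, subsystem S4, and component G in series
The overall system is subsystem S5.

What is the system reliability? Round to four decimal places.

R(A) = exp(−0.00041 × 500) = 0.814647
R(B) = exp(−0.000058 × 500) = 0.971416
R(C) = exp(−0.00016 × 500) = 0.923116
R(D) = exp(−0.00027 × 500) = 0.873716
R(E) = exp(−0.00034 × 500) = 0.843665
R(F) = exp(−0.00040 × 500) = 0.818731
R(G) = exp(−0.00054 × 500) = 0.763379
Parallel (B and C): 1 − (1 − 0.971416)(1 − 0.923116) = 0.997802
Series (A and [0.997802]): 0.814647 × 0.997802 = 0.812856
Parallel ([0.812856] and D): 1 − (1 − 0.812856)(1 − 0.873716) = 0.976367
Parallel (E and F): 1 − (1 − 0.843665)(1 − 0.818731) = 0.971661
Series ([0.976367], [0.971661], and G): 0.976367 × 0.971661 × 0.763379 = 0.7242

0.7242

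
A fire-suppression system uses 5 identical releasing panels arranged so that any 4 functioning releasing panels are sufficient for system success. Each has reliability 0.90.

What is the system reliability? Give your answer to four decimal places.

R = Σ_{i=4}^{5} C(5,i) p^i (1−p)^{5−i} with p = 0.90
C(5,4)·0.90^4·0.10^1 = 0.328050
C(5,5)·0.90^5·0.10^0 = 0.590490
Sum = 0.9185

0.9185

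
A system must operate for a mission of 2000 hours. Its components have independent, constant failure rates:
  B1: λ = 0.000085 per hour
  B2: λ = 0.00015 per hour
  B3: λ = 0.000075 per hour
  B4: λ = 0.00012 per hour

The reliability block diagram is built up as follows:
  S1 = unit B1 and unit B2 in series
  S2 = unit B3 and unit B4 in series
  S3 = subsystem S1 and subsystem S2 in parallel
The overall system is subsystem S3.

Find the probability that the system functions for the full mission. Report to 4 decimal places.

0.8789

R(B1) = exp(−0.000085 × 2000) = 0.843665
R(B2) = exp(−0.00015 × 2000) = 0.740818
R(B3) = exp(−0.000075 × 2000) = 0.860708
R(B4) = exp(−0.00012 × 2000) = 0.786628
Series (B1 and B2): 0.843665 × 0.740818 = 0.625002
Series (B3 and B4): 0.860708 × 0.786628 = 0.677057
Parallel ([0.625002] and [0.677057]): 1 − (1 − 0.625002)(1 − 0.677057) = 0.8789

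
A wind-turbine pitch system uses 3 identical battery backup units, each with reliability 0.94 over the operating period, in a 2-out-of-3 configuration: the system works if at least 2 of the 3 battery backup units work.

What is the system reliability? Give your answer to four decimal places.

0.9896

R = Σ_{i=2}^{3} C(3,i) p^i (1−p)^{3−i} with p = 0.94
C(3,2)·0.94^2·0.06^1 = 0.159048
C(3,3)·0.94^3·0.06^0 = 0.830584
Sum = 0.9896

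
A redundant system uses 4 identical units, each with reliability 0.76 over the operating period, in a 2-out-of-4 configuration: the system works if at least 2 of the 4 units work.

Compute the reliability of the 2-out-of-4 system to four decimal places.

0.9547

R = Σ_{i=2}^{4} C(4,i) p^i (1−p)^{4−i} with p = 0.76
C(4,2)·0.76^2·0.24^2 = 0.199619
C(4,3)·0.76^3·0.24^1 = 0.421417
C(4,4)·0.76^4·0.24^0 = 0.333622
Sum = 0.9547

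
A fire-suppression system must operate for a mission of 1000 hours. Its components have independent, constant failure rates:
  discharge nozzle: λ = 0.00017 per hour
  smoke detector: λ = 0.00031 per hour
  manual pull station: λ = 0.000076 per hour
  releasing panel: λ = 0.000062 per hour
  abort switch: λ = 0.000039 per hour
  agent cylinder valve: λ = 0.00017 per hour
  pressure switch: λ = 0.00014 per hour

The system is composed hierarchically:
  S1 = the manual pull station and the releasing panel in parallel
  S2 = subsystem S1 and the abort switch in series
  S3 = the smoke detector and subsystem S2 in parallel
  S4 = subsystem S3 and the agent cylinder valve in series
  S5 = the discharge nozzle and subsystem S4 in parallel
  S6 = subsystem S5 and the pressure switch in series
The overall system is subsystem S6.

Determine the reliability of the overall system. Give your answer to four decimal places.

0.8468

R(discharge nozzle) = exp(−0.00017 × 1000) = 0.843665
R(smoke detector) = exp(−0.00031 × 1000) = 0.733447
R(manual pull station) = exp(−0.000076 × 1000) = 0.926816
R(releasing panel) = exp(−0.000062 × 1000) = 0.939883
R(abort switch) = exp(−0.000039 × 1000) = 0.961751
R(agent cylinder valve) = exp(−0.00017 × 1000) = 0.843665
R(pressure switch) = exp(−0.00014 × 1000) = 0.869358
Parallel (manual pull station and releasing panel): 1 − (1 − 0.926816)(1 − 0.939883) = 0.995600
Series ([0.995600] and abort switch): 0.995600 × 0.961751 = 0.957519
Parallel (smoke detector and [0.957519]): 1 − (1 − 0.733447)(1 − 0.957519) = 0.988677
Series ([0.988677] and agent cylinder valve): 0.988677 × 0.843665 = 0.834112
Parallel (discharge nozzle and [0.834112]): 1 − (1 − 0.843665)(1 − 0.834112) = 0.974066
Series ([0.974066] and pressure switch): 0.974066 × 0.869358 = 0.8468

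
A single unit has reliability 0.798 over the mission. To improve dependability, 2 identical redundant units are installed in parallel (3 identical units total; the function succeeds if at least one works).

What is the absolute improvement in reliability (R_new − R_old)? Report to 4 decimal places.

R_before = 0.798
R_after = 1 − (1 − 0.798)^3 = 0.9918
ΔR = 0.9918 − 0.798 = 0.1938

0.1938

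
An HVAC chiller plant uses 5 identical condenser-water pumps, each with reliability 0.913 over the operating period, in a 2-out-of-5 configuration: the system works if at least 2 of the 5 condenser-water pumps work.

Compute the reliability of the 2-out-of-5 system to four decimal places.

0.9997

R = Σ_{i=2}^{5} C(5,i) p^i (1−p)^{5−i} with p = 0.913
C(5,2)·0.913^2·0.087^3 = 0.005489
C(5,3)·0.913^3·0.087^2 = 0.057604
C(5,4)·0.913^4·0.087^1 = 0.302254
C(5,5)·0.913^5·0.087^0 = 0.634386
Sum = 0.9997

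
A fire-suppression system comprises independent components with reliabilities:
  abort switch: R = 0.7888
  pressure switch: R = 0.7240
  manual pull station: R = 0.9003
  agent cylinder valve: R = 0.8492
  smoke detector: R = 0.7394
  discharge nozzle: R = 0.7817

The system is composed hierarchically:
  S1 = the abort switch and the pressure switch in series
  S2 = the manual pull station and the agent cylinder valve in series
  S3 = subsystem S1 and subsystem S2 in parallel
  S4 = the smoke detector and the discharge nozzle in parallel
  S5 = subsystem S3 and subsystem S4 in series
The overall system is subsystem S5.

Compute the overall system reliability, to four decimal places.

Series (abort switch and pressure switch): 0.788800 × 0.724000 = 0.571091
Series (manual pull station and agent cylinder valve): 0.900300 × 0.849200 = 0.764535
Parallel ([0.571091] and [0.764535]): 1 − (1 − 0.571091)(1 − 0.764535) = 0.899007
Parallel (smoke detector and discharge nozzle): 1 − (1 − 0.739400)(1 − 0.781700) = 0.943111
Series ([0.899007] and [0.943111]): 0.899007 × 0.943111 = 0.8479

0.8479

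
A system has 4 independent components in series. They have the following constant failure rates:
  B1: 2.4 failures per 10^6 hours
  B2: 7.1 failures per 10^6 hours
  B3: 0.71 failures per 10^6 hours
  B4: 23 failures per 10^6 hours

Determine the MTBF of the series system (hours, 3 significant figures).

Series of exponential components: λ_sys = Σ λ_i
λ_sys = 0.0000024 + 0.0000071 + 0.00000071 + 0.000023 = 3.3210e-05 /h
MTBF = 1 / λ_sys = 30100 h

30100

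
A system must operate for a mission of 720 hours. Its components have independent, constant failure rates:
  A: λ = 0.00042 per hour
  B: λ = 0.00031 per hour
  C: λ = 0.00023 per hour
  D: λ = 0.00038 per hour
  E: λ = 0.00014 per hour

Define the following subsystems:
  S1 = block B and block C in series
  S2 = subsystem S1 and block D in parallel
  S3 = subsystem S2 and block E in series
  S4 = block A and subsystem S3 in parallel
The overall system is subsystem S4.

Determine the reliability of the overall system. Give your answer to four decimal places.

R(A) = exp(−0.00042 × 720) = 0.739042
R(B) = exp(−0.00031 × 720) = 0.799955
R(C) = exp(−0.00023 × 720) = 0.847385
R(D) = exp(−0.00038 × 720) = 0.760636
R(E) = exp(−0.00014 × 720) = 0.904114
Series (B and C): 0.799955 × 0.847385 = 0.677870
Parallel ([0.677870] and D): 1 − (1 − 0.677870)(1 − 0.760636) = 0.922894
Series ([0.922894] and E): 0.922894 × 0.904114 = 0.834401
Parallel (A and [0.834401]): 1 − (1 − 0.739042)(1 − 0.834401) = 0.9568

0.9568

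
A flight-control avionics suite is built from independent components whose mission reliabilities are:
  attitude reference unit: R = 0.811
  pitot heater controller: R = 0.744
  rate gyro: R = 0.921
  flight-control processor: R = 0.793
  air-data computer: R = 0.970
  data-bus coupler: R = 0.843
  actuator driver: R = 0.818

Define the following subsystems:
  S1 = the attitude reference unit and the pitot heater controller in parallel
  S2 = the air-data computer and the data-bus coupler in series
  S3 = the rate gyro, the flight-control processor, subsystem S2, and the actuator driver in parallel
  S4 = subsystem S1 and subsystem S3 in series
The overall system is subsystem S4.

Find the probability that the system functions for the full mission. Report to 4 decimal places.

Parallel (attitude reference unit and pitot heater controller): 1 − (1 − 0.811000)(1 − 0.744000) = 0.951616
Series (air-data computer and data-bus coupler): 0.970000 × 0.843000 = 0.817710
Parallel (rate gyro, flight-control processor, [0.817710], and actuator driver): 1 − (1 − 0.921000)(1 − 0.793000)(1 − 0.817710)(1 − 0.818000) = 0.999457
Series ([0.951616] and [0.999457]): 0.951616 × 0.999457 = 0.9511

0.9511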